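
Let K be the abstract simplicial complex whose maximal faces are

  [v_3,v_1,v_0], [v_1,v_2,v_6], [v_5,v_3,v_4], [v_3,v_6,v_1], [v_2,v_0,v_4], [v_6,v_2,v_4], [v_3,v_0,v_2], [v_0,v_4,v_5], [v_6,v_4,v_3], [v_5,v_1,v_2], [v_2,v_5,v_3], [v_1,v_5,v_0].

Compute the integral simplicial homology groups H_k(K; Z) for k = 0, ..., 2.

We work with the vertex ordering v_0 < v_1 < v_2 < v_3 < v_4 < v_5 < v_6. The simplices of K, each written with vertices in increasing order, are:

  0-simplices (7): [v_0], [v_1], [v_2], [v_3], [v_4], [v_5], [v_6]
  1-simplices (18): (18 of them)
  2-simplices (12): (12 of them)

so the chain groups are C_0 ≅ Z^7, C_1 ≅ Z^18, C_2 ≅ Z^12.

∂_1: C_1 → C_0 maps an edge to its endpoints' difference, ∂[p,q] = q − p. For instance
  ∂[v_4,v_5] = [v_5] − [v_4].
The resulting 7×18 matrix has rank 6, and its Smith normal form has invariant factors (1,1,1,1,1,1).

∂_2: C_2 → C_1 acts by ∂[p,q,r] = [q,r] − [p,r] + [p,q]. For instance
  ∂[v_1,v_3,v_6] = [v_3,v_6] − [v_1,v_6] + [v_1,v_3],
  ∂[v_3,v_4,v_6] = [v_4,v_6] − [v_3,v_6] + [v_3,v_4].
As a 18×12 matrix over Z this has rank 12, with invariant factors (1,1,1,1,1,1,1,1,1,1,1,2).

Computing H_k = (kernel of ∂_k) / (image of ∂_{k+1}):

  H_0: rank C_0 − rank ∂_1 = 7 − 6 = 1, and the invariant factors of ∂_1 are all 1, so H_0 = Z.
  H_1: rank ker ∂_1 − rank ∂_2 = (18 − 6) − 12 = 0, and ∂_2 has invariant factor 2 > 1, so H_1 = Z_2.
  H_2: rank ker ∂_2 − rank ∂_3 = (12 − 12) − 0 = 0, and there is no ∂_3, so H_2 = 0.

As a check, the Euler characteristic is 7 − 18 + 12 = 1, which agrees with 1 − 0 + 0 = 1.

H_0 ≅ Z,  H_1 ≅ Z_2,  H_2 = 0.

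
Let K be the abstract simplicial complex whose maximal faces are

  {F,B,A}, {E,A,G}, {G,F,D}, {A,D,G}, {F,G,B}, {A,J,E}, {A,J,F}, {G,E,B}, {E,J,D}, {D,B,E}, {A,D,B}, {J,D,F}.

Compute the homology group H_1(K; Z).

Order the vertices as A < B < D < E < F < G < J. Listing each simplex with vertices in this order, K has dimension 2 with simplices:

  0-simplices (7): A, B, D, E, F, G, J
  1-simplices (18): AB, AD, AE, AF, AG, AJ, BD, BE, BF, BG, DE, DF, DG, DJ, EG, EJ, FG, FJ
  2-simplices (12): ABD, ABF, ADG, AEG, AEJ, AFJ, BDE, BEG, BFG, DEJ, DFG, DFJ

Hence C_0 ≅ Z^7, C_1 ≅ Z^18, C_2 ≅ Z^12.

Boundary ∂_1: C_1 → C_0 maps an edge to its endpoints' difference, ∂[p,q] = q − p.
The resulting 7×18 matrix has rank 6, and its Smith normal form has invariant factors (1,1,1,1,1,1).

∂_2: C_2 → C_1 sends each 2-simplex [p,q,r] to [q,r] − [p,r] + [p,q]. For instance
  ∂BEG = EG − BG + BE,
  ∂BFG = FG − BG + BF.
The resulting 18×12 matrix has rank 12, and its Smith normal form has invariant factors (1,1,1,1,1,1,1,1,1,1,1,2).

Now H_k = ker ∂_k / im ∂_{k+1}, so:

  H_1: rank ker ∂_1 − rank ∂_2 = (18 − 6) − 12 = 0, and ∂_2 has invariant factor 2 > 1, so H_1 = Z/2.

H_1 ≅ Z/2.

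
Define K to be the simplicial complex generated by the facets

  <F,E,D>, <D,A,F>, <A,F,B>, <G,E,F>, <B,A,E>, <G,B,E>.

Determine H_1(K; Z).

We work with the vertex ordering A < B < D < E < F < G. The simplices of K, each written with vertices in increasing order, are:

  0-simplices (6): A, B, D, E, F, G
  1-simplices (12): AB, AD, AE, AF, BE, BF, BG, DE, DF, EF, EG, FG
  2-simplices (6): ABE, ABF, ADF, BEG, DEF, EFG

giving chain groups C_0 ≅ Z^6, C_1 ≅ Z^12, C_2 ≅ Z^6.

Boundary ∂_1: C_1 → C_0 is given by ∂[p,q] = [q] − [p]. For instance
  ∂BG = G − B.
The 6×12 boundary matrix has rank 5 and Smith normal form diag(1,1,1,1,1).

Boundary ∂_2: C_2 → C_1 maps a triangle to the signed sum of its edges. For instance
  ∂DEF = EF − DF + DE,
  ∂ADF = DF − AF + AD.
As a 12×6 matrix over Z this has rank 6, with invariant factors (1,1,1,1,1,1).

From H_k ≅ ker(∂_k) / im(∂_{k+1}) we obtain:

  H_1: rank ker ∂_1 − rank ∂_2 = (12 − 5) − 6 = 1, and the invariant factors of ∂_2 are all 1, so H_1 = Z.

H_1 ≅ Z.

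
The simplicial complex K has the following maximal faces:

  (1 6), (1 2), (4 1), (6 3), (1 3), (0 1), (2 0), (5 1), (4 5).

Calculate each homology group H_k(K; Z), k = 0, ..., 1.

H_0 = Z,  H_1 = Z^3.

Order the vertices as 0 < 1 < 2 < 3 < 4 < 5 < 6. Listing each simplex with vertices in this order, K has dimension 1 with simplices:

  0-simplices (7): [0], [1], [2], [3], [4], [5], [6]
  1-simplices (9): [0,1], [0,2], [1,2], [1,3], [1,4], [1,5], [1,6], [3,6], [4,5]

giving chain groups C_0 ≅ Z^7, C_1 ≅ Z^9.

∂_1: C_1 → C_0 maps an edge to its endpoints' difference, ∂[p,q] = q − p. For instance
  ∂[1,6] = [6] − [1].
As a 7×9 matrix over Z this has rank 6, with invariant factors (1,1,1,1,1,1).

Now H_k = ker ∂_k / im ∂_{k+1}, so:

  H_0: rank C_0 − rank ∂_1 = 7 − 6 = 1, and the invariant factors of ∂_1 are all 1, so H_0 ≅ Z.
  H_1: rank ker ∂_1 − rank ∂_2 = (9 − 6) − 0 = 3, and there is no ∂_2, so H_1 ≅ Z^3.

As a check, the Euler characteristic is 7 − 9 = -2, which agrees with 1 − 3 = -2.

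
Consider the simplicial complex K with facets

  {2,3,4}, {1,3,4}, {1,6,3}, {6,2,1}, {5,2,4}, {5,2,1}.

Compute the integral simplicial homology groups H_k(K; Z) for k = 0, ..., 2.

H_0 ≅ Z,  H_1 ≅ Z,  H_2 = 0.

K has 6 vertices, 12 edges, 6 triangles.
rank ∂_0 = 0, rank ∂_1 = 5 ⇒ b_0 = 6 − 0 − 5 = 1; all invariant factors of ∂_1 are 1 so no torsion. So H_0 ≅ Z.
rank ∂_1 = 5, rank ∂_2 = 6 ⇒ b_1 = 12 − 5 − 6 = 1; all invariant factors of ∂_2 are 1 so no torsion. So H_1 ≅ Z.
rank ∂_2 = 6, rank ∂_3 = 0 ⇒ b_2 = 6 − 6 − 0 = 0. So H_2 ≅ 0.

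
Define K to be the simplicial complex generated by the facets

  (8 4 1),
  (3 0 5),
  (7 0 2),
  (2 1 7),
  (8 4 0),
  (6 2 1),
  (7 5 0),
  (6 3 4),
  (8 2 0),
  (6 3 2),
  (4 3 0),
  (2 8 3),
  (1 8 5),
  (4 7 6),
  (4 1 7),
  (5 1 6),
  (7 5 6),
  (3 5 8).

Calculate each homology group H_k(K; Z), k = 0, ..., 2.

H_0 = Z,  H_1 = Z ⊕ Z_2,  H_2 = 0.

Take the total order 0 < 1 < 2 < 3 < 4 < 5 < 6 < 7 < 8 on the vertex set. Then K (dimension 2) consists of the simplices:

  0-simplices (9): [0], [1], [2], [3], [4], [5], [6], [7], [8]
  1-simplices (27): (27 of them)
  2-simplices (18): [0,2,7], [0,2,8], [0,3,4], [0,3,5], [0,4,8], [0,5,7], [1,2,6], [1,2,7], [1,4,7], [1,4,8], [1,5,6], [1,5,8], [2,3,6], [2,3,8], [3,4,6], [3,5,8], [4,6,7], [5,6,7]

so the chain groups are C_0 ≅ Z^9, C_1 ≅ Z^27, C_2 ≅ Z^18.

The boundary map ∂_1: C_1 → C_0 is given by ∂[p,q] = [q] − [p]. For instance
  ∂[1,4] = [4] − [1].
This gives a 9×27 integer matrix of rank 8; reducing to Smith normal form yields diagonal entries (1,1,1,1,1,1,1,1).

Boundary ∂_2: C_2 → C_1 acts by ∂[p,q,r] = [q,r] − [p,r] + [p,q]. For instance
  ∂[0,5,7] = [5,7] − [0,7] + [0,5],
  ∂[0,4,8] = [4,8] − [0,8] + [0,4].
This gives a 27×18 integer matrix of rank 18; reducing to Smith normal form yields diagonal entries (1,1,1,1,1,1,1,1,1,1,1,1,1,1,1,1,1,2).

Computing H_k = (kernel of ∂_k) / (image of ∂_{k+1}):

  H_0: rank C_0 − rank ∂_1 = 9 − 8 = 1, and the invariant factors of ∂_1 are all 1, so H_0 = Z.
  H_1: rank ker ∂_1 − rank ∂_2 = (27 − 8) − 18 = 1, and ∂_2 has invariant factor 2 > 1, so H_1 = Z ⊕ Z_2.
  H_2: rank ker ∂_2 − rank ∂_3 = (18 − 18) − 0 = 0, and there is no ∂_3, so H_2 = 0.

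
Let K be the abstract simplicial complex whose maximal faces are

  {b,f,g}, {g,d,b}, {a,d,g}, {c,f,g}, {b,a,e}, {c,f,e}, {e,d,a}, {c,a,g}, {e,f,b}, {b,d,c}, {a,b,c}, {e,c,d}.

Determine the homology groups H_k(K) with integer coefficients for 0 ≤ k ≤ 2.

H_0 ≅ Z,  H_1 ≅ Z_2,  H_2 = 0.

Fix the vertex order a < b < c < d < e < f < g and write every simplex with vertices in increasing order. Then dim K = 2 and the simplices of K are:

  0-simplices (7): a, b, c, d, e, f, g
  1-simplices (18): ab, ac, ad, ae, ag, bc, bd, be, bf, bg, cd, ce, cf, cg, de, dg, ef, fg
  2-simplices (12): abc, abe, acg, ade, adg, bcd, bdg, bef, bfg, cde, cef, cfg

giving chain groups C_0 ≅ Z^7, C_1 ≅ Z^18, C_2 ≅ Z^12.

The boundary map ∂_1: C_1 → C_0 is given by ∂[p,q] = [q] − [p]. For instance
  ∂ab = b − a.
The resulting 7×18 matrix has rank 6, and its Smith normal form has invariant factors (1,1,1,1,1,1).

Boundary ∂_2: C_2 → C_1 maps a triangle to the signed sum of its edges. For instance
  ∂ade = de − ae + ad,
  ∂bdg = dg − bg + bd.
The resulting 18×12 matrix has rank 12, and its Smith normal form has invariant factors (1,1,1,1,1,1,1,1,1,1,1,2).

Now H_k = ker ∂_k / im ∂_{k+1}, so:

  H_0: rank C_0 − rank ∂_1 = 7 − 6 = 1, and the invariant factors of ∂_1 are all 1, so H_0 = Z.
  H_1: rank ker ∂_1 − rank ∂_2 = (18 − 6) − 12 = 0, and ∂_2 has invariant factor 2 > 1, so H_1 = Z_2.
  H_2: rank ker ∂_2 − rank ∂_3 = (12 − 12) − 0 = 0, and there is no ∂_3, so H_2 = 0.

(K is a triangulation of the real projective plane RP^2.)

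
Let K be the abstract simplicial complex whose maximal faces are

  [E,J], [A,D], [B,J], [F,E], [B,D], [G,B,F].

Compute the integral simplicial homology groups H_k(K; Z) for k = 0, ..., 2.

H_0 ≅ Z,  H_1 ≅ Z,  H_2 = 0.

Take the total order A < B < D < E < F < G < J on the vertex set. Then K (dimension 2) consists of the simplices:

  0-simplices (7): A, B, D, E, F, G, J
  1-simplices (8): AD, BD, BF, BG, BJ, EF, EJ, FG
  2-simplices (1): BFG

so the chain groups are C_0 ≅ Z^7, C_1 ≅ Z^8, C_2 ≅ Z^1.

Boundary ∂_1: C_1 → C_0 is given by ∂[p,q] = [q] − [p]. For instance
  ∂BJ = J − B.
The resulting 7×8 matrix has rank 6, and its Smith normal form has invariant factors (1,1,1,1,1,1).

Boundary ∂_2: C_2 → C_1 sends each 2-simplex [p,q,r] to [q,r] − [p,r] + [p,q]. For instance
  ∂BFG = FG − BG + BF.
As a 8×1 matrix over Z this has rank 1, with invariant factors (1).

Computing H_k = (kernel of ∂_k) / (image of ∂_{k+1}):

  H_0: rank C_0 − rank ∂_1 = 7 − 6 = 1, and the invariant factors of ∂_1 are all 1, so H_0 ≅ Z.
  H_1: rank ker ∂_1 − rank ∂_2 = (8 − 6) − 1 = 1, and the invariant factors of ∂_2 are all 1, so H_1 ≅ Z.
  H_2: rank ker ∂_2 − rank ∂_3 = (1 − 1) − 0 = 0, and there is no ∂_3, so H_2 ≅ 0.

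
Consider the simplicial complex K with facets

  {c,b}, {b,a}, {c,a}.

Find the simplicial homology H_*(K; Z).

We work with the vertex ordering a < b < c. The simplices of K, each written with vertices in increasing order, are:

  0-simplices (3): a, b, c
  1-simplices (3): ab, ac, bc

so the chain groups are C_0 ≅ Z^3, C_1 ≅ Z^3.

∂_1: C_1 → C_0 maps an edge to its endpoints' difference, ∂[p,q] = q − p.
As a 3×3 matrix over Z this has rank 2, with invariant factors (1,1).

Now H_k = ker ∂_k / im ∂_{k+1}, so:

  H_0: rank C_0 − rank ∂_1 = 3 − 2 = 1, and the invariant factors of ∂_1 are all 1, so H_0 = Z.
  H_1: rank ker ∂_1 − rank ∂_2 = (3 − 2) − 0 = 1, and there is no ∂_2, so H_1 = Z.

H_0 ≅ Z,  H_1 ≅ Z.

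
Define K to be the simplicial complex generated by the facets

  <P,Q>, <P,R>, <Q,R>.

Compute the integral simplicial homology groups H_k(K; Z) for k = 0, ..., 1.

H_0 ≅ Z,  H_1 ≅ Z.

Take the total order P < Q < R on the vertex set. Then K (dimension 1) consists of the simplices:

  0-simplices (3): P, Q, R
  1-simplices (3): PQ, PR, QR

so the chain groups are C_0 ≅ Z^3, C_1 ≅ Z^3.

The boundary map ∂_1: C_1 → C_0 sends each edge [p,q] (with p < q) to q − p.
As a 3×3 matrix over Z this has rank 2, with invariant factors (1,1).

Reading off H_k = ker ∂_k / im ∂_{k+1}:

  H_0: rank C_0 − rank ∂_1 = 3 − 2 = 1, and the invariant factors of ∂_1 are all 1, so H_0 = Z.
  H_1: rank ker ∂_1 − rank ∂_2 = (3 − 2) − 0 = 1, and there is no ∂_2, so H_1 = Z.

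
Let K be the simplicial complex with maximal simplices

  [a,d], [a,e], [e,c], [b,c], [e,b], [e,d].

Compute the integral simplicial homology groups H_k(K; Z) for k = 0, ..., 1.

Take the total order a < b < c < d < e on the vertex set. Then K (dimension 1) consists of the simplices:

  0-simplices (5): a, b, c, d, e
  1-simplices (6): ad, ae, bc, be, ce, de

so the chain groups are C_0 ≅ Z^5, C_1 ≅ Z^6.

The boundary map ∂_1: C_1 → C_0 maps an edge to its endpoints' difference, ∂[p,q] = q − p.
The resulting 5×6 matrix has rank 4, and its Smith normal form has invariant factors (1,1,1,1).

Reading off H_k = ker ∂_k / im ∂_{k+1}:

  H_0: rank C_0 − rank ∂_1 = 5 − 4 = 1, and the invariant factors of ∂_1 are all 1, so H_0 ≅ Z.
  H_1: rank ker ∂_1 − rank ∂_2 = (6 − 4) − 0 = 2, and there is no ∂_2, so H_1 ≅ Z^2.

H_0 ≅ Z,  H_1 ≅ Z^2.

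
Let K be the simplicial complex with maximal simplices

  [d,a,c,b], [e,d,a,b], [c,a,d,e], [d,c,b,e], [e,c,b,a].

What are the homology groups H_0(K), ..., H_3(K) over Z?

H_0 ≅ Z,  H_1 = 0,  H_2 = 0,  H_3 ≅ Z.

K has 5 vertices, 10 edges, 10 triangles, 5 3-simplices.
rank ∂_0 = 0, rank ∂_1 = 4 ⇒ b_0 = 5 − 0 − 4 = 1; all invariant factors of ∂_1 are 1 so no torsion. So H_0 = Z.
rank ∂_1 = 4, rank ∂_2 = 6 ⇒ b_1 = 10 − 4 − 6 = 0; all invariant factors of ∂_2 are 1 so no torsion. So H_1 = 0.
rank ∂_2 = 6, rank ∂_3 = 4 ⇒ b_2 = 10 − 6 − 4 = 0; all invariant factors of ∂_3 are 1 so no torsion. So H_2 = 0.
rank ∂_3 = 4, rank ∂_4 = 0 ⇒ b_3 = 5 − 4 − 0 = 1. So H_3 = Z.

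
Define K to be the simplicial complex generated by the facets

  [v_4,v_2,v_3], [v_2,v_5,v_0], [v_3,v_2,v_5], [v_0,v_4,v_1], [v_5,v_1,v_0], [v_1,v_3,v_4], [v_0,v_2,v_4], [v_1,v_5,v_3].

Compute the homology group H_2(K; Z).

H_2 = Z.

We work with the vertex ordering v_0 < v_1 < v_2 < v_3 < v_4 < v_5. The simplices of K, each written with vertices in increasing order, are:

  0-simplices (6): [v_0], [v_1], [v_2], [v_3], [v_4], [v_5]
  1-simplices (12): [v_0,v_1], [v_0,v_2], [v_0,v_4], [v_0,v_5], [v_1,v_3], [v_1,v_4], [v_1,v_5], [v_2,v_3], [v_2,v_4], [v_2,v_5], [v_3,v_4], [v_3,v_5]
  2-simplices (8): [v_0,v_1,v_4], [v_0,v_1,v_5], [v_0,v_2,v_4], [v_0,v_2,v_5], [v_1,v_3,v_4], [v_1,v_3,v_5], [v_2,v_3,v_4], [v_2,v_3,v_5]

Hence C_0 ≅ Z^6, C_1 ≅ Z^12, C_2 ≅ Z^8.

The boundary map ∂_1: C_1 → C_0 sends each edge [p,q] (with p < q) to q − p. For instance
  ∂[v_2,v_5] = [v_5] − [v_2].
This gives a 6×12 integer matrix of rank 5; reducing to Smith normal form yields diagonal entries (1,1,1,1,1).

∂_2: C_2 → C_1 acts by ∂[p,q,r] = [q,r] − [p,r] + [p,q]. For instance
  ∂[v_2,v_3,v_5] = [v_3,v_5] − [v_2,v_5] + [v_2,v_3],
  ∂[v_1,v_3,v_5] = [v_3,v_5] − [v_1,v_5] + [v_1,v_3].
The 12×8 boundary matrix has rank 7 and Smith normal form diag(1,1,1,1,1,1,1).

Now H_k = ker ∂_k / im ∂_{k+1}, so:

  H_2: rank ker ∂_2 − rank ∂_3 = (8 − 7) − 0 = 1, and there is no ∂_3, so H_2 = Z.

(K is a triangulation of the 2-sphere S^2.)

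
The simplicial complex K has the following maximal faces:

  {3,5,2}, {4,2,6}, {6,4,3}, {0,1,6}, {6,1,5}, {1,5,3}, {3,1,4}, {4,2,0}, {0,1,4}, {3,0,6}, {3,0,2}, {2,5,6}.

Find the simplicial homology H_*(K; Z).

We work with the vertex ordering 0 < 1 < 2 < 3 < 4 < 5 < 6. The simplices of K, each written with vertices in increasing order, are:

  0-simplices (7): [0], [1], [2], [3], [4], [5], [6]
  1-simplices (18): [0,1], [0,2], [0,3], [0,4], [0,6], [1,3], [1,4], [1,5], [1,6], [2,3], [2,4], [2,5], [2,6], [3,4], [3,5], [3,6], [4,6], [5,6]
  2-simplices (12): [0,1,4], [0,1,6], [0,2,3], [0,2,4], [0,3,6], [1,3,4], [1,3,5], [1,5,6], [2,3,5], [2,4,6], [2,5,6], [3,4,6]

Hence C_0 ≅ Z^7, C_1 ≅ Z^18, C_2 ≅ Z^12.

∂_1: C_1 → C_0 sends each edge [p,q] (with p < q) to q − p.
The 7×18 boundary matrix has rank 6 and Smith normal form diag(1,1,1,1,1,1).

∂_2: C_2 → C_1 sends each 2-simplex [p,q,r] to [q,r] − [p,r] + [p,q]. For instance
  ∂[0,2,3] = [2,3] − [0,3] + [0,2],
  ∂[0,1,6] = [1,6] − [0,6] + [0,1].
The 18×12 boundary matrix has rank 12 and Smith normal form diag(1,1,1,1,1,1,1,1,1,1,1,2).

Reading off H_k = ker ∂_k / im ∂_{k+1}:

  H_0: rank C_0 − rank ∂_1 = 7 − 6 = 1, and the invariant factors of ∂_1 are all 1, so H_0 = Z.
  H_1: rank ker ∂_1 − rank ∂_2 = (18 − 6) − 12 = 0, and ∂_2 has invariant factor 2 > 1, so H_1 = Z/2.
  H_2: rank ker ∂_2 − rank ∂_3 = (12 − 12) − 0 = 0, and there is no ∂_3, so H_2 = 0.

As a check, the Euler characteristic is 7 − 18 + 12 = 1, which agrees with 1 − 0 + 0 = 1.

H_0 ≅ Z,  H_1 ≅ Z/2,  H_2 = 0.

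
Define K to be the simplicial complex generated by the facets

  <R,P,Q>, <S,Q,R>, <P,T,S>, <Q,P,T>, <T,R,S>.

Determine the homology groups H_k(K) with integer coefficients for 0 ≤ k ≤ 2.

We work with the vertex ordering P < Q < R < S < T. The simplices of K, each written with vertices in increasing order, are:

  0-simplices (5): P, Q, R, S, T
  1-simplices (10): PQ, PR, PS, PT, QR, QS, QT, RS, RT, ST
  2-simplices (5): PQR, PQT, PST, QRS, RST

so the chain groups are C_0 ≅ Z^5, C_1 ≅ Z^10, C_2 ≅ Z^5.

∂_1: C_1 → C_0 sends each edge [p,q] (with p < q) to q − p. For instance
  ∂RS = S − R.
The resulting 5×10 matrix has rank 4, and its Smith normal form has invariant factors (1,1,1,1).

The boundary map ∂_2: C_2 → C_1 maps a triangle to the signed sum of its edges. For instance
  ∂PQT = QT − PT + PQ,
  ∂PQR = QR − PR + PQ.
The resulting 10×5 matrix has rank 5, and its Smith normal form has invariant factors (1,1,1,1,1).

Reading off H_k = ker ∂_k / im ∂_{k+1}:

  H_0: rank C_0 − rank ∂_1 = 5 − 4 = 1, and the invariant factors of ∂_1 are all 1, so H_0 = Z.
  H_1: rank ker ∂_1 − rank ∂_2 = (10 − 4) − 5 = 1, and the invariant factors of ∂_2 are all 1, so H_1 = Z.
  H_2: rank ker ∂_2 − rank ∂_3 = (5 − 5) − 0 = 0, and there is no ∂_3, so H_2 = 0.

As a check, the Euler characteristic is 5 − 10 + 5 = 0, which agrees with 1 − 1 + 0 = 0.

H_0 ≅ Z,  H_1 ≅ Z,  H_2 = 0.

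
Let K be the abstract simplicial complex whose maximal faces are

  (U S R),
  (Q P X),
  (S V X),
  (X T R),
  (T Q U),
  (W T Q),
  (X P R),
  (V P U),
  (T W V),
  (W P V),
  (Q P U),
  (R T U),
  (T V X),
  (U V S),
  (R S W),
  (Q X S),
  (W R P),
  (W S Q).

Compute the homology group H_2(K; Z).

Fix the vertex order P < Q < R < S < T < U < V < W < X and write every simplex with vertices in increasing order. Then dim K = 2 and the simplices of K are:

  0-simplices (9): P, Q, R, S, T, U, V, W, X
  1-simplices (27): PQ, PR, PU, PV, PW, PX, QS, QT, QU, QW, QX, RS, RT, RU, RW, RX, SU, SV, SW, SX, TU, TV, TW, TX, UV, VW, VX
  2-simplices (18): PQU, PQX, PRW, PRX, PUV, PVW, QSW, QSX, QTU, QTW, RSU, RSW, RTU, RTX, SUV, SVX, TVW, TVX

giving chain groups C_0 ≅ Z^9, C_1 ≅ Z^27, C_2 ≅ Z^18.

The boundary map ∂_1: C_1 → C_0 maps an edge to its endpoints' difference, ∂[p,q] = q − p.
This gives a 9×27 integer matrix of rank 8; reducing to Smith normal form yields diagonal entries (1,1,1,1,1,1,1,1).

Boundary ∂_2: C_2 → C_1 maps a triangle to the signed sum of its edges. For instance
  ∂RTX = TX − RX + RT,
  ∂TVW = VW − TW + TV.
The resulting 27×18 matrix has rank 17, and its Smith normal form has invariant factors (1,1,1,1,1,1,1,1,1,1,1,1,1,1,1,1,1).

From H_k ≅ ker(∂_k) / im(∂_{k+1}) we obtain:

  H_2: rank ker ∂_2 − rank ∂_3 = (18 − 17) − 0 = 1, and there is no ∂_3, so H_2 = Z.

H_2 ≅ Z.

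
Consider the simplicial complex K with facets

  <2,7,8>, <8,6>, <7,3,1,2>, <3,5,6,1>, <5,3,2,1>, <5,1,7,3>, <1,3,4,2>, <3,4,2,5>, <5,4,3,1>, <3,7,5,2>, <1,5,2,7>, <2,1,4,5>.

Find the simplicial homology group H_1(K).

We work with the vertex ordering 1 < 2 < 3 < 4 < 5 < 6 < 7 < 8. The simplices of K, each written with vertices in increasing order, are:

  0-simplices (8): [1], [2], [3], [4], [5], [6], [7], [8]
  1-simplices (20): [1,2], [1,3], [1,4], [1,5], [1,6], [1,7], [2,3], [2,4], [2,5], [2,7], [2,8], [3,4], [3,5], [3,6], [3,7], [4,5], [5,6], [5,7], [6,8], [7,8]
  2-simplices (20): (20 of them)
  3-simplices (10): [1,2,3,4], [1,2,3,5], [1,2,3,7], [1,2,4,5], [1,2,5,7], [1,3,4,5], [1,3,5,6], [1,3,5,7], [2,3,4,5], [2,3,5,7]

giving chain groups C_0 ≅ Z^8, C_1 ≅ Z^20, C_2 ≅ Z^20, C_3 ≅ Z^10.

∂_1: C_1 → C_0 maps an edge to its endpoints' difference, ∂[p,q] = q − p. For instance
  ∂[7,8] = [8] − [7].
This gives a 8×20 integer matrix of rank 7; reducing to Smith normal form yields diagonal entries (1,1,1,1,1,1,1).

Boundary ∂_2: C_2 → C_1 sends each 2-simplex [p,q,r] to [q,r] − [p,r] + [p,q]. For instance
  ∂[1,2,3] = [2,3] − [1,3] + [1,2],
  ∂[1,3,4] = [3,4] − [1,4] + [1,3].
This gives a 20×20 integer matrix of rank 12; reducing to Smith normal form yields diagonal entries (1,1,1,1,1,1,1,1,1,1,1,1).

The boundary map ∂_3: C_3 → C_2 sends each 3-simplex σ to the alternating sum Σ_i (−1)^i (σ with its i-th vertex removed). For instance
  ∂[1,2,3,7] = [2,3,7] − [1,3,7] + [1,2,7] − [1,2,3],
  ∂[1,2,3,5] = [2,3,5] − [1,3,5] + [1,2,5] − [1,2,3].
As a 20×10 matrix over Z this has rank 8, with invariant factors (1,1,1,1,1,1,1,1).

From H_k ≅ ker(∂_k) / im(∂_{k+1}) we obtain:

  H_1: rank ker ∂_1 − rank ∂_2 = (20 − 7) − 12 = 1, and the invariant factors of ∂_2 are all 1, so H_1 = Z.

H_1 ≅ Z.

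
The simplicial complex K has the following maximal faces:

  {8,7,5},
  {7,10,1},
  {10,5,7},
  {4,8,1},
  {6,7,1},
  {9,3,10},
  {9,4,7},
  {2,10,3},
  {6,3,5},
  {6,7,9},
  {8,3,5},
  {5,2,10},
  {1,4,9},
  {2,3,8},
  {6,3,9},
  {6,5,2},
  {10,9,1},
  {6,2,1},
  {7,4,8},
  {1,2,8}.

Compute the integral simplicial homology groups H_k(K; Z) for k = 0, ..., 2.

We work with the vertex ordering 1 < 2 < 3 < 4 < 5 < 6 < 7 < 8 < 9 < 10. The simplices of K, each written with vertices in increasing order, are:

  0-simplices (10): [1], [2], [3], [4], [5], [6], [7], [8], [9], [10]
  1-simplices (30): (30 of them)
  2-simplices (20): (20 of them)

so the chain groups are C_0 ≅ Z^10, C_1 ≅ Z^30, C_2 ≅ Z^20.

Boundary ∂_1: C_1 → C_0 sends each edge [p,q] (with p < q) to q − p. For instance
  ∂[3,9] = [9] − [3].
As a 10×30 matrix over Z this has rank 9, with invariant factors (1,1,1,1,1,1,1,1,1).

Boundary ∂_2: C_2 → C_1 sends each 2-simplex [p,q,r] to [q,r] − [p,r] + [p,q]. For instance
  ∂[4,7,9] = [7,9] − [4,9] + [4,7],
  ∂[1,9,10] = [9,10] − [1,10] + [1,9].
The 30×20 boundary matrix has rank 20 and Smith normal form diag(1,1,1,1,1,1,1,1,1,1,1,1,1,1,1,1,1,1,1,2).

Computing H_k = (kernel of ∂_k) / (image of ∂_{k+1}):

  H_0: rank C_0 − rank ∂_1 = 10 − 9 = 1, and the invariant factors of ∂_1 are all 1, so H_0 ≅ Z.
  H_1: rank ker ∂_1 − rank ∂_2 = (30 − 9) − 20 = 1, and ∂_2 has invariant factor 2 > 1, so H_1 ≅ Z ⊕ Z/2.
  H_2: rank ker ∂_2 − rank ∂_3 = (20 − 20) − 0 = 0, and there is no ∂_3, so H_2 ≅ 0.

H_0 = Z,  H_1 = Z ⊕ Z/2,  H_2 = 0.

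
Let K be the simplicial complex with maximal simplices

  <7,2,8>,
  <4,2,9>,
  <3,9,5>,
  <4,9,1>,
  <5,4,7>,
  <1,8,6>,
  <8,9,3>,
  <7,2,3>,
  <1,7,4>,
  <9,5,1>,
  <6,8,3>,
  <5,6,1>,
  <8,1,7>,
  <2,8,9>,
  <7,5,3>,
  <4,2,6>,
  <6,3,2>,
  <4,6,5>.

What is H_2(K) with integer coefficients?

H_2 = 0.

K has 9 vertices, 27 edges, 18 triangles.
rank ∂_2 = 18, rank ∂_3 = 0 ⇒ b_2 = 18 − 18 − 0 = 0. So H_2 ≅ 0.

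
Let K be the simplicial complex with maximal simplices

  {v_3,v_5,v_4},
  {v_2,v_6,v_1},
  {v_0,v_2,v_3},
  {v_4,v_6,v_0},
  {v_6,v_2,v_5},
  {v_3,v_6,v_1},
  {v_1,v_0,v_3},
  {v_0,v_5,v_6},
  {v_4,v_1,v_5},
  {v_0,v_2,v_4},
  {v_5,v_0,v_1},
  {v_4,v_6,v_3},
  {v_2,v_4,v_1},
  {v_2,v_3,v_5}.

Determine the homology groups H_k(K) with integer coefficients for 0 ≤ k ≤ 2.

Take the total order v_0 < v_1 < v_2 < v_3 < v_4 < v_5 < v_6 on the vertex set. Then K (dimension 2) consists of the simplices:

  0-simplices (7): [v_0], [v_1], [v_2], [v_3], [v_4], [v_5], [v_6]
  1-simplices (21): (21 of them)
  2-simplices (14): (14 of them)

Hence C_0 ≅ Z^7, C_1 ≅ Z^21, C_2 ≅ Z^14.

Boundary ∂_1: C_1 → C_0 maps an edge to its endpoints' difference, ∂[p,q] = q − p. For instance
  ∂[v_3,v_5] = [v_5] − [v_3].
The 7×21 boundary matrix has rank 6 and Smith normal form diag(1,1,1,1,1,1).

∂_2: C_2 → C_1 acts by ∂[p,q,r] = [q,r] − [p,r] + [p,q]. For instance
  ∂[v_3,v_4,v_6] = [v_4,v_6] − [v_3,v_6] + [v_3,v_4],
  ∂[v_0,v_1,v_3] = [v_1,v_3] − [v_0,v_3] + [v_0,v_1].
As a 21×14 matrix over Z this has rank 13, with invariant factors (1,1,1,1,1,1,1,1,1,1,1,1,1).

Reading off H_k = ker ∂_k / im ∂_{k+1}:

  H_0: rank C_0 − rank ∂_1 = 7 − 6 = 1, and the invariant factors of ∂_1 are all 1, so H_0 ≅ Z.
  H_1: rank ker ∂_1 − rank ∂_2 = (21 − 6) − 13 = 2, and the invariant factors of ∂_2 are all 1, so H_1 ≅ Z^2.
  H_2: rank ker ∂_2 − rank ∂_3 = (14 − 13) − 0 = 1, and there is no ∂_3, so H_2 ≅ Z.

(K is a triangulation of the torus T^2.)

H_0 = Z,  H_1 = Z^2,  H_2 = Z.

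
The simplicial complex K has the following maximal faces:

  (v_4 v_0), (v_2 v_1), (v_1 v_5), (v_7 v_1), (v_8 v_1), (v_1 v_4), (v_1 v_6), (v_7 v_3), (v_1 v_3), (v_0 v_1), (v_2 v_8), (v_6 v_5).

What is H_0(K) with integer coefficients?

H_0 ≅ Z.

Fix the vertex order v_0 < v_1 < v_2 < v_3 < v_4 < v_5 < v_6 < v_7 < v_8 and write every simplex with vertices in increasing order. Then dim K = 1 and the simplices of K are:

  0-simplices (9): [v_0], [v_1], [v_2], [v_3], [v_4], [v_5], [v_6], [v_7], [v_8]
  1-simplices (12): [v_0,v_1], [v_0,v_4], [v_1,v_2], [v_1,v_3], [v_1,v_4], [v_1,v_5], [v_1,v_6], [v_1,v_7], [v_1,v_8], [v_2,v_8], [v_3,v_7], [v_5,v_6]

Hence C_0 ≅ Z^9, C_1 ≅ Z^12.

The boundary map ∂_1: C_1 → C_0 sends each edge [p,q] (with p < q) to q − p. For instance
  ∂[v_0,v_4] = [v_4] − [v_0].
The resulting 9×12 matrix has rank 8, and its Smith normal form has invariant factors (1,1,1,1,1,1,1,1).

From H_k ≅ ker(∂_k) / im(∂_{k+1}) we obtain:

  H_0: rank C_0 − rank ∂_1 = 9 − 8 = 1, and the invariant factors of ∂_1 are all 1, so H_0 ≅ Z.

(K is a triangulation of a wedge of 4 circles.)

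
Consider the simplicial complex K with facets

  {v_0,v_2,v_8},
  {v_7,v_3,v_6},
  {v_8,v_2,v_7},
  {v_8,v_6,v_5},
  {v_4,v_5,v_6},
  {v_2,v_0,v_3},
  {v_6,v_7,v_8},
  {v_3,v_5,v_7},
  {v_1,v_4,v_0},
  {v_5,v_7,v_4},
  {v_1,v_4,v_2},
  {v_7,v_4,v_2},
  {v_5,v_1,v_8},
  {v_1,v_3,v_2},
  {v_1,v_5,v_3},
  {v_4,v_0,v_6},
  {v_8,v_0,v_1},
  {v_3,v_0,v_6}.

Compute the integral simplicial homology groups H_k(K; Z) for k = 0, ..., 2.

H_0 ≅ Z,  H_1 ≅ Z ⊕ Z/2Z,  H_2 = 0.

We work with the vertex ordering v_0 < v_1 < v_2 < v_3 < v_4 < v_5 < v_6 < v_7 < v_8. The simplices of K, each written with vertices in increasing order, are:

  0-simplices (9): [v_0], [v_1], [v_2], [v_3], [v_4], [v_5], [v_6], [v_7], [v_8]
  1-simplices (27): (27 of them)
  2-simplices (18): (18 of them)

giving chain groups C_0 ≅ Z^9, C_1 ≅ Z^27, C_2 ≅ Z^18.

Boundary ∂_1: C_1 → C_0 maps an edge to its endpoints' difference, ∂[p,q] = q − p.
This gives a 9×27 integer matrix of rank 8; reducing to Smith normal form yields diagonal entries (1,1,1,1,1,1,1,1).

∂_2: C_2 → C_1 sends each 2-simplex [p,q,r] to [q,r] − [p,r] + [p,q]. For instance
  ∂[v_0,v_2,v_8] = [v_2,v_8] − [v_0,v_8] + [v_0,v_2],
  ∂[v_0,v_4,v_6] = [v_4,v_6] − [v_0,v_6] + [v_0,v_4].
The 27×18 boundary matrix has rank 18 and Smith normal form diag(1,1,1,1,1,1,1,1,1,1,1,1,1,1,1,1,1,2).

Computing H_k = (kernel of ∂_k) / (image of ∂_{k+1}):

  H_0: rank C_0 − rank ∂_1 = 9 − 8 = 1, and the invariant factors of ∂_1 are all 1, so H_0 ≅ Z.
  H_1: rank ker ∂_1 − rank ∂_2 = (27 − 8) − 18 = 1, and ∂_2 has invariant factor 2 > 1, so H_1 ≅ Z ⊕ Z/2Z.
  H_2: rank ker ∂_2 − rank ∂_3 = (18 − 18) − 0 = 0, and there is no ∂_3, so H_2 ≅ 0.

As a check, the Euler characteristic is 9 − 27 + 18 = 0, which agrees with 1 − 1 + 0 = 0.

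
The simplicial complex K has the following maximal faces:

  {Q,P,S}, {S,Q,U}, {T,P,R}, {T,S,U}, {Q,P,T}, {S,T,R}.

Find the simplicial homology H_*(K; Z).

H_0 = Z,  H_1 = Z,  H_2 = 0.

Fix the vertex order P < Q < R < S < T < U and write every simplex with vertices in increasing order. Then dim K = 2 and the simplices of K are:

  0-simplices (6): P, Q, R, S, T, U
  1-simplices (12): PQ, PR, PS, PT, QS, QT, QU, RS, RT, ST, SU, TU
  2-simplices (6): PQS, PQT, PRT, QSU, RST, STU

Hence C_0 ≅ Z^6, C_1 ≅ Z^12, C_2 ≅ Z^6.

The boundary map ∂_1: C_1 → C_0 sends each edge [p,q] (with p < q) to q − p.
The resulting 6×12 matrix has rank 5, and its Smith normal form has invariant factors (1,1,1,1,1).

∂_2: C_2 → C_1 sends each 2-simplex [p,q,r] to [q,r] − [p,r] + [p,q]. For instance
  ∂STU = TU − SU + ST,
  ∂QSU = SU − QU + QS.
As a 12×6 matrix over Z this has rank 6, with invariant factors (1,1,1,1,1,1).

Now H_k = ker ∂_k / im ∂_{k+1}, so:

  H_0: rank C_0 − rank ∂_1 = 6 − 5 = 1, and the invariant factors of ∂_1 are all 1, so H_0 ≅ Z.
  H_1: rank ker ∂_1 − rank ∂_2 = (12 − 5) − 6 = 1, and the invariant factors of ∂_2 are all 1, so H_1 ≅ Z.
  H_2: rank ker ∂_2 − rank ∂_3 = (6 − 6) − 0 = 0, and there is no ∂_3, so H_2 ≅ 0.

As a check, the Euler characteristic is 6 − 12 + 6 = 0, which agrees with 1 − 1 + 0 = 0.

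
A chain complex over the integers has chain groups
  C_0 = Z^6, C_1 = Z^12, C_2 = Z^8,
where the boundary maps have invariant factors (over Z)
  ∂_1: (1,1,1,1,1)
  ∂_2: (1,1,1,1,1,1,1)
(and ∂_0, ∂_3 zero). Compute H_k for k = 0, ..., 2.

H_0: b_0 = 6 − 0 − 5 = 1; torsion from ∂_1 factors > 1: none. So H_0 ≅ Z.
H_1: b_1 = 12 − 5 − 7 = 0; torsion from ∂_2 factors > 1: none. So H_1 ≅ 0.
H_2: b_2 = 8 − 7 − 0 = 1; torsion from ∂_3 factors > 1: none. So H_2 ≅ Z.

H_0 ≅ Z,  H_1 = 0,  H_2 ≅ Z.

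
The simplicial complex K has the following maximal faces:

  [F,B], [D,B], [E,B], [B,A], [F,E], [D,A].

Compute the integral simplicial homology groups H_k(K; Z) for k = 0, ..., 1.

We work with the vertex ordering A < B < D < E < F. The simplices of K, each written with vertices in increasing order, are:

  0-simplices (5): A, B, D, E, F
  1-simplices (6): AB, AD, BD, BE, BF, EF

giving chain groups C_0 ≅ Z^5, C_1 ≅ Z^6.

∂_1: C_1 → C_0 is given by ∂[p,q] = [q] − [p].
The resulting 5×6 matrix has rank 4, and its Smith normal form has invariant factors (1,1,1,1).

Computing H_k = (kernel of ∂_k) / (image of ∂_{k+1}):

  H_0: rank C_0 − rank ∂_1 = 5 − 4 = 1, and the invariant factors of ∂_1 are all 1, so H_0 ≅ Z.
  H_1: rank ker ∂_1 − rank ∂_2 = (6 − 4) − 0 = 2, and there is no ∂_2, so H_1 ≅ Z^2.

H_0 = Z,  H_1 = Z^2.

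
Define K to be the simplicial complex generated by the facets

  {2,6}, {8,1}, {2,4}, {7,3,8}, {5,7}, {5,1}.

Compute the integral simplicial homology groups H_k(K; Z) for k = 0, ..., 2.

H_0 ≅ Z^2,  H_1 ≅ Z,  H_2 = 0.

We work with the vertex ordering 1 < 2 < 3 < 4 < 5 < 6 < 7 < 8. The simplices of K, each written with vertices in increasing order, are:

  0-simplices (8): [1], [2], [3], [4], [5], [6], [7], [8]
  1-simplices (8): [1,5], [1,8], [2,4], [2,6], [3,7], [3,8], [5,7], [7,8]
  2-simplices (1): [3,7,8]

so the chain groups are C_0 ≅ Z^8, C_1 ≅ Z^8, C_2 ≅ Z^1.

∂_1: C_1 → C_0 maps an edge to its endpoints' difference, ∂[p,q] = q − p. For instance
  ∂[1,8] = [8] − [1].
As a 8×8 matrix over Z this has rank 6, with invariant factors (1,1,1,1,1,1).

Boundary ∂_2: C_2 → C_1 maps a triangle to the signed sum of its edges. For instance
  ∂[3,7,8] = [7,8] − [3,8] + [3,7].
As a 8×1 matrix over Z this has rank 1, with invariant factors (1).

Computing H_k = (kernel of ∂_k) / (image of ∂_{k+1}):

  H_0: rank C_0 − rank ∂_1 = 8 − 6 = 2, and the invariant factors of ∂_1 are all 1, so H_0 = Z^2.
  H_1: rank ker ∂_1 − rank ∂_2 = (8 − 6) − 1 = 1, and the invariant factors of ∂_2 are all 1, so H_1 = Z.
  H_2: rank ker ∂_2 − rank ∂_3 = (1 − 1) − 0 = 0, and there is no ∂_3, so H_2 = 0.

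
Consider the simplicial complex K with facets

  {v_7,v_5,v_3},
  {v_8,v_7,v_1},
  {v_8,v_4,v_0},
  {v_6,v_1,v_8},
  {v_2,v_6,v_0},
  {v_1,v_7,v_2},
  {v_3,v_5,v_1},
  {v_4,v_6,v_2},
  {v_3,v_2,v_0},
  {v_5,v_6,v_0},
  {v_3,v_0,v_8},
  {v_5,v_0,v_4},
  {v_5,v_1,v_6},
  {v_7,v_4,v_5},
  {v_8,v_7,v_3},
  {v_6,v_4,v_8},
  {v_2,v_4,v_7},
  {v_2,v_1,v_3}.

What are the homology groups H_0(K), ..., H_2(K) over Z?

H_0 ≅ Z,  H_1 ≅ Z ⊕ Z/2,  H_2 = 0.

We work with the vertex ordering v_0 < v_1 < v_2 < v_3 < v_4 < v_5 < v_6 < v_7 < v_8. The simplices of K, each written with vertices in increasing order, are:

  0-simplices (9): [v_0], [v_1], [v_2], [v_3], [v_4], [v_5], [v_6], [v_7], [v_8]
  1-simplices (27): (27 of them)
  2-simplices (18): (18 of them)

so the chain groups are C_0 ≅ Z^9, C_1 ≅ Z^27, C_2 ≅ Z^18.

The boundary map ∂_1: C_1 → C_0 is given by ∂[p,q] = [q] − [p]. For instance
  ∂[v_0,v_5] = [v_5] − [v_0].
This gives a 9×27 integer matrix of rank 8; reducing to Smith normal form yields diagonal entries (1,1,1,1,1,1,1,1).

Boundary ∂_2: C_2 → C_1 sends each 2-simplex [p,q,r] to [q,r] − [p,r] + [p,q]. For instance
  ∂[v_0,v_2,v_3] = [v_2,v_3] − [v_0,v_3] + [v_0,v_2],
  ∂[v_1,v_5,v_6] = [v_5,v_6] − [v_1,v_6] + [v_1,v_5].
This gives a 27×18 integer matrix of rank 18; reducing to Smith normal form yields diagonal entries (1,1,1,1,1,1,1,1,1,1,1,1,1,1,1,1,1,2).

Reading off H_k = ker ∂_k / im ∂_{k+1}:

  H_0: rank C_0 − rank ∂_1 = 9 − 8 = 1, and the invariant factors of ∂_1 are all 1, so H_0 ≅ Z.
  H_1: rank ker ∂_1 − rank ∂_2 = (27 − 8) − 18 = 1, and ∂_2 has invariant factor 2 > 1, so H_1 ≅ Z ⊕ Z/2.
  H_2: rank ker ∂_2 − rank ∂_3 = (18 − 18) − 0 = 0, and there is no ∂_3, so H_2 ≅ 0.

As a check, the Euler characteristic is 9 − 27 + 18 = 0, which agrees with 1 − 1 + 0 = 0.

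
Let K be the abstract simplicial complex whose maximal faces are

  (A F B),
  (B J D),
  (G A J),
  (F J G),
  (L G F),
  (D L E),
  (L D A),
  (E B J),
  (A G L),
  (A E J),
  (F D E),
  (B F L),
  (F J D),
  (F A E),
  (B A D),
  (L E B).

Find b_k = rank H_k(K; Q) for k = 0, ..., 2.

b_0 = 1, b_1 = 2, b_2 = 1.

Fix the vertex order A < B < D < E < F < G < J < L and write every simplex with vertices in increasing order. Then dim K = 2 and the simplices of K are:

  0-simplices (8): A, B, D, E, F, G, J, L
  1-simplices (24): AB, AD, AE, AF, AG, AJ, AL, BD, BE, BF, BJ, BL, DE, DF, DJ, DL, EF, EJ, EL, FG, FJ, FL, GJ, GL
  2-simplices (16): ABD, ABF, ADL, AEF, AEJ, AGJ, AGL, BDJ, BEJ, BEL, BFL, DEF, DEL, DFJ, FGJ, FGL

Hence C_0 ≅ Z^8, C_1 ≅ Z^24, C_2 ≅ Z^16.

Boundary ∂_1: C_1 → C_0 sends each edge [p,q] (with p < q) to q − p. For instance
  ∂AB = B − A.
The 8×24 boundary matrix has rank 7 and Smith normal form diag(1,1,1,1,1,1,1).

The boundary map ∂_2: C_2 → C_1 maps a triangle to the signed sum of its edges. For instance
  ∂DEL = EL − DL + DE,
  ∂FGJ = GJ − FJ + FG.
As a 24×16 matrix over Z this has rank 15, with invariant factors (1,1,1,1,1,1,1,1,1,1,1,1,1,1,1).

Reading off H_k = ker ∂_k / im ∂_{k+1}:

  H_0: rank C_0 − rank ∂_1 = 8 − 7 = 1, and the invariant factors of ∂_1 are all 1, so H_0 = Z.
  H_1: rank ker ∂_1 − rank ∂_2 = (24 − 7) − 15 = 2, and the invariant factors of ∂_2 are all 1, so H_1 = Z^2.
  H_2: rank ker ∂_2 − rank ∂_3 = (16 − 15) − 0 = 1, and there is no ∂_3, so H_2 = Z.

Hence the Betti numbers are b_0 = 1, b_1 = 2, b_2 = 1.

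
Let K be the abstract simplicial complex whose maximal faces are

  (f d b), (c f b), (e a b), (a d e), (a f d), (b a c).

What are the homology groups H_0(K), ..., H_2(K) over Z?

We work with the vertex ordering a < b < c < d < e < f. The simplices of K, each written with vertices in increasing order, are:

  0-simplices (6): a, b, c, d, e, f
  1-simplices (12): ab, ac, ad, ae, af, bc, bd, be, bf, cf, de, df
  2-simplices (6): abc, abe, ade, adf, bcf, bdf

so the chain groups are C_0 ≅ Z^6, C_1 ≅ Z^12, C_2 ≅ Z^6.

The boundary map ∂_1: C_1 → C_0 is given by ∂[p,q] = [q] − [p]. For instance
  ∂ad = d − a.
As a 6×12 matrix over Z this has rank 5, with invariant factors (1,1,1,1,1).

The boundary map ∂_2: C_2 → C_1 acts by ∂[p,q,r] = [q,r] − [p,r] + [p,q]. For instance
  ∂ade = de − ae + ad,
  ∂abc = bc − ac + ab.
As a 12×6 matrix over Z this has rank 6, with invariant factors (1,1,1,1,1,1).

Computing H_k = (kernel of ∂_k) / (image of ∂_{k+1}):

  H_0: rank C_0 − rank ∂_1 = 6 − 5 = 1, and the invariant factors of ∂_1 are all 1, so H_0 = Z.
  H_1: rank ker ∂_1 − rank ∂_2 = (12 − 5) − 6 = 1, and the invariant factors of ∂_2 are all 1, so H_1 = Z.
  H_2: rank ker ∂_2 − rank ∂_3 = (6 − 6) − 0 = 0, and there is no ∂_3, so H_2 = 0.

As a check, the Euler characteristic is 6 − 12 + 6 = 0, which agrees with 1 − 1 + 0 = 0.
(K is a triangulation of the cylinder S^1 x I.)

H_0 ≅ Z,  H_1 ≅ Z,  H_2 = 0.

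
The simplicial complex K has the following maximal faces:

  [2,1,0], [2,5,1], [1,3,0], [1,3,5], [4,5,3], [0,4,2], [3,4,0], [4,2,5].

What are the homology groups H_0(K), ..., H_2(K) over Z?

We work with the vertex ordering 0 < 1 < 2 < 3 < 4 < 5. The simplices of K, each written with vertices in increasing order, are:

  0-simplices (6): [0], [1], [2], [3], [4], [5]
  1-simplices (12): [0,1], [0,2], [0,3], [0,4], [1,2], [1,3], [1,5], [2,4], [2,5], [3,4], [3,5], [4,5]
  2-simplices (8): [0,1,2], [0,1,3], [0,2,4], [0,3,4], [1,2,5], [1,3,5], [2,4,5], [3,4,5]

Hence C_0 ≅ Z^6, C_1 ≅ Z^12, C_2 ≅ Z^8.

The boundary map ∂_1: C_1 → C_0 sends each edge [p,q] (with p < q) to q − p.
As a 6×12 matrix over Z this has rank 5, with invariant factors (1,1,1,1,1).

∂_2: C_2 → C_1 maps a triangle to the signed sum of its edges. For instance
  ∂[2,4,5] = [4,5] − [2,5] + [2,4],
  ∂[0,2,4] = [2,4] − [0,4] + [0,2].
The 12×8 boundary matrix has rank 7 and Smith normal form diag(1,1,1,1,1,1,1).

Computing H_k = (kernel of ∂_k) / (image of ∂_{k+1}):

  H_0: rank C_0 − rank ∂_1 = 6 − 5 = 1, and the invariant factors of ∂_1 are all 1, so H_0 = Z.
  H_1: rank ker ∂_1 − rank ∂_2 = (12 − 5) − 7 = 0, and the invariant factors of ∂_2 are all 1, so H_1 = 0.
  H_2: rank ker ∂_2 − rank ∂_3 = (8 − 7) − 0 = 1, and there is no ∂_3, so H_2 = Z.

As a check, the Euler characteristic is 6 − 12 + 8 = 2, which agrees with 1 − 0 + 1 = 2.

H_0 = Z,  H_1 = 0,  H_2 = Z.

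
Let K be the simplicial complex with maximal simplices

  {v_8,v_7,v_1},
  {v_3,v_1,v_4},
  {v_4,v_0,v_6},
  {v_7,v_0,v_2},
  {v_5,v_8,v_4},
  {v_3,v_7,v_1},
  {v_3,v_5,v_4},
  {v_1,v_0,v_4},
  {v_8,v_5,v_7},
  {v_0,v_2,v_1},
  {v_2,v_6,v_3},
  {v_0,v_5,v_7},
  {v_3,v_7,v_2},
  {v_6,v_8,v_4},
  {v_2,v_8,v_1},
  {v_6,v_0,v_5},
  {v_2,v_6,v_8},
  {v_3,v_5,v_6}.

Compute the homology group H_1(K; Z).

K has 9 vertices, 27 edges, 18 triangles.
rank ∂_1 = 8, rank ∂_2 = 18 ⇒ b_1 = 27 − 8 − 18 = 1; ∂_2 has invariant factor(s) [2] giving torsion. So H_1 ≅ Z ⊕ Z_2.

H_1 = Z ⊕ Z_2.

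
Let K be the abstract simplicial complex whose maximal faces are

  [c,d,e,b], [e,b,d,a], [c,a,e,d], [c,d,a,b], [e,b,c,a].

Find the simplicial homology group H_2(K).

Take the total order a < b < c < d < e on the vertex set. Then K (dimension 3) consists of the simplices:

  0-simplices (5): a, b, c, d, e
  1-simplices (10): ab, ac, ad, ae, bc, bd, be, cd, ce, de
  2-simplices (10): abc, abd, abe, acd, ace, ade, bcd, bce, bde, cde
  3-simplices (5): abcd, abce, abde, acde, bcde

Hence C_0 ≅ Z^5, C_1 ≅ Z^10, C_2 ≅ Z^10, C_3 ≅ Z^5.

Boundary ∂_1: C_1 → C_0 maps an edge to its endpoints' difference, ∂[p,q] = q − p.
The 5×10 boundary matrix has rank 4 and Smith normal form diag(1,1,1,1).

Boundary ∂_2: C_2 → C_1 sends each 2-simplex [p,q,r] to [q,r] − [p,r] + [p,q]. For instance
  ∂abc = bc − ac + ab,
  ∂abd = bd − ad + ab.
As a 10×10 matrix over Z this has rank 6, with invariant factors (1,1,1,1,1,1).

∂_3: C_3 → C_2 sends each 3-simplex σ to the alternating sum Σ_i (−1)^i (σ with its i-th vertex removed). For instance
  ∂abce = bce − ace + abe − abc,
  ∂abcd = bcd − acd + abd − abc.
As a 10×5 matrix over Z this has rank 4, with invariant factors (1,1,1,1).

Reading off H_k = ker ∂_k / im ∂_{k+1}:

  H_2: rank ker ∂_2 − rank ∂_3 = (10 − 6) − 4 = 0, and the invariant factors of ∂_3 are all 1, so H_2 ≅ 0.

H_2 = 0.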